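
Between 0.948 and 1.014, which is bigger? 1.014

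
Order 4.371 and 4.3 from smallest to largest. 4.3, 4.371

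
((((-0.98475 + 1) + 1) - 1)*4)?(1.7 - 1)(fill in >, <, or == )<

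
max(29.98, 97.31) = 97.31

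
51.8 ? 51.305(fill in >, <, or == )>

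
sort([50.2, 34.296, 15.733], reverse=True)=[50.2, 34.296, 15.733]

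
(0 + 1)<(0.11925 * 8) False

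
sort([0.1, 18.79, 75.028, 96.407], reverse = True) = [96.407, 75.028, 18.79, 0.1]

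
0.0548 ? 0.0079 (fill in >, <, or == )>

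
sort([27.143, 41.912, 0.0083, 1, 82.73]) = [0.0083, 1, 27.143, 41.912, 82.73]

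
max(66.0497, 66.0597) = 66.0597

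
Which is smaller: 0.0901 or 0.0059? 0.0059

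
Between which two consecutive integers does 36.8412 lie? 36 and 37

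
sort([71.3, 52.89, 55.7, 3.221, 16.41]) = [3.221, 16.41, 52.89, 55.7, 71.3]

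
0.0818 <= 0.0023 False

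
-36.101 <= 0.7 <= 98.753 True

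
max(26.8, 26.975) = 26.975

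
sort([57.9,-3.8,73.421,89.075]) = [-3.8,57.9,73.421,89.075]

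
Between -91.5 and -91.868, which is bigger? -91.5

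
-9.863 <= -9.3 True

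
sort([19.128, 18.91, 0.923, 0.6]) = [0.6, 0.923, 18.91, 19.128]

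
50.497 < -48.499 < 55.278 False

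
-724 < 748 True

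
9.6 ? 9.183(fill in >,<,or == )>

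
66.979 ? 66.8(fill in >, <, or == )>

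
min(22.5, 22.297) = 22.297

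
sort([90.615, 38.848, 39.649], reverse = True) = [90.615, 39.649, 38.848]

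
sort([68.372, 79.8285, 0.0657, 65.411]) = [0.0657, 65.411, 68.372, 79.8285]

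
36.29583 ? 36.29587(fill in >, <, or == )<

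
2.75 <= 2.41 False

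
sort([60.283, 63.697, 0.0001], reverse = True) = [63.697, 60.283, 0.0001]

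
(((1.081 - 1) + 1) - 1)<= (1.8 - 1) True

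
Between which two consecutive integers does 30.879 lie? 30 and 31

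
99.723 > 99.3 True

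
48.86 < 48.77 False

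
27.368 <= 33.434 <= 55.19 True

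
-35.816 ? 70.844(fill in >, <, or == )<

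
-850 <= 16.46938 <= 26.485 True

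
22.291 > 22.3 False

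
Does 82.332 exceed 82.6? No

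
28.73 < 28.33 False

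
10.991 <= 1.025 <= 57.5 False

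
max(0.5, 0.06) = 0.5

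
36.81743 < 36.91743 True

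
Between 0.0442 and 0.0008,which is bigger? 0.0442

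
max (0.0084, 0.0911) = 0.0911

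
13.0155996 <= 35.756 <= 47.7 True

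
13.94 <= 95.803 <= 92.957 False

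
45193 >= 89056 False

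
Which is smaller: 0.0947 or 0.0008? 0.0008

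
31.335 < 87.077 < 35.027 False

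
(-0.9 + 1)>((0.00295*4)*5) True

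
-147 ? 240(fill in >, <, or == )<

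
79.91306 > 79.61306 True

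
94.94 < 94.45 False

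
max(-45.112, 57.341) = 57.341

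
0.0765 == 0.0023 False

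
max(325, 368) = 368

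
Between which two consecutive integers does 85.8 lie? 85 and 86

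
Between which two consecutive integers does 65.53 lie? 65 and 66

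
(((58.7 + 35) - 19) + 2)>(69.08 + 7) True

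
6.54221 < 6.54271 True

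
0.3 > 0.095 True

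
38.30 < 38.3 False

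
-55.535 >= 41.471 False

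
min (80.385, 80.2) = 80.2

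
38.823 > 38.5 True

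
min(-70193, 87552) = -70193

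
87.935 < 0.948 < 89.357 False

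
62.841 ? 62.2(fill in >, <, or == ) >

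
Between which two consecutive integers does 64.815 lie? 64 and 65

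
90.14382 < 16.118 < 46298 False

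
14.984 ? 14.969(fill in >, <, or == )>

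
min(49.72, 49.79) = 49.72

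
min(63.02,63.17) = 63.02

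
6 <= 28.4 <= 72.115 True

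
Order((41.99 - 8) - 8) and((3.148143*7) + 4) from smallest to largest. ((41.99 - 8) - 8), ((3.148143*7) + 4)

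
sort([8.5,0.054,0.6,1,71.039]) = [0.054,0.6,1,8.5,71.039]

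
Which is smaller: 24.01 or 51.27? 24.01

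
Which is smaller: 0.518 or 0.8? 0.518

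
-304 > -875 True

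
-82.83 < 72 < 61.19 False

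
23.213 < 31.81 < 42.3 True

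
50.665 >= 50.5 True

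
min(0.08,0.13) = 0.08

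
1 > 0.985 True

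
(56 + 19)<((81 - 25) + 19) False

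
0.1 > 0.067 True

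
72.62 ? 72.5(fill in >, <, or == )>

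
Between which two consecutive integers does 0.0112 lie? 0 and 1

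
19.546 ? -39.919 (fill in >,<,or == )>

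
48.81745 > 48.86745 False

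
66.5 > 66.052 True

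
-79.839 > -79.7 False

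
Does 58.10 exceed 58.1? No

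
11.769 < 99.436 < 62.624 False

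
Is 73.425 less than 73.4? No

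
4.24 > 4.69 False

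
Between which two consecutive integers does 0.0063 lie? 0 and 1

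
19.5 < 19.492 False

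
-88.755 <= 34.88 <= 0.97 False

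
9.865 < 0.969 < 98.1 False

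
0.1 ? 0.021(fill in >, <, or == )>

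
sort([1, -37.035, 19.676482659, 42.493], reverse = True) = [42.493, 19.676482659, 1, -37.035]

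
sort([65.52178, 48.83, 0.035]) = [0.035, 48.83, 65.52178]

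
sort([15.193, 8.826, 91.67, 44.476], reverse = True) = [91.67, 44.476, 15.193, 8.826]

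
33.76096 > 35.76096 False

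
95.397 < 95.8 True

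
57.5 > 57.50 False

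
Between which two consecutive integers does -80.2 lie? -81 and -80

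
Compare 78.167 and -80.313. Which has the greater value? 78.167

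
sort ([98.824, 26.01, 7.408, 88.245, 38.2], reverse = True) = [98.824, 88.245, 38.2, 26.01, 7.408]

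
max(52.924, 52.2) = 52.924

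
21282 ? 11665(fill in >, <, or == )>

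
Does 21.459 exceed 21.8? No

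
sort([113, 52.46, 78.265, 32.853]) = [32.853, 52.46, 78.265, 113]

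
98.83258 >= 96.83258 True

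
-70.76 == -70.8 False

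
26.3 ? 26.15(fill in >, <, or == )>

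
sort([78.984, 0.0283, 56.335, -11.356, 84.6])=[-11.356, 0.0283, 56.335, 78.984, 84.6]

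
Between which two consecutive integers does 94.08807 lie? 94 and 95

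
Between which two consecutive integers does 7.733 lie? 7 and 8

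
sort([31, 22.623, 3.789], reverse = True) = [31, 22.623, 3.789]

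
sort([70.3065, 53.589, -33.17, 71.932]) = [-33.17, 53.589, 70.3065, 71.932]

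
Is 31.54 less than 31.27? No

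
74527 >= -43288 True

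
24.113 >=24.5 False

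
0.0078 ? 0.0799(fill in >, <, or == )<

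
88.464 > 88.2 True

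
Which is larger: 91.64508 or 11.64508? 91.64508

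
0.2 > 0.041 True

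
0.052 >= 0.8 False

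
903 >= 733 True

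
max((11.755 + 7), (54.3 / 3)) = 18.755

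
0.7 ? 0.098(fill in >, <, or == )>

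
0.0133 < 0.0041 False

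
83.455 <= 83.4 False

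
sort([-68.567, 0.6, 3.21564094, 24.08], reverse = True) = [24.08, 3.21564094, 0.6, -68.567]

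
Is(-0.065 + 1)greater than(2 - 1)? No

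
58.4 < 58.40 False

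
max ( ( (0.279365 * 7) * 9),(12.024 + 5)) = 17.599995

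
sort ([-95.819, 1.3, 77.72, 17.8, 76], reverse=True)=[77.72, 76, 17.8, 1.3, -95.819]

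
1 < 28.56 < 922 True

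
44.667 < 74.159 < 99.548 True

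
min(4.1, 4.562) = 4.1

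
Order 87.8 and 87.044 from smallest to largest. 87.044,87.8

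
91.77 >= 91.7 True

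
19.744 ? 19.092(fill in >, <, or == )>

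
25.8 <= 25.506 False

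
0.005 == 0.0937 False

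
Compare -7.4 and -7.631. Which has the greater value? -7.4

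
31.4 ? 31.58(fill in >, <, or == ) <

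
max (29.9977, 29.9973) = 29.9977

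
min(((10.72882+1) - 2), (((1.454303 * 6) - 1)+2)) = 9.725818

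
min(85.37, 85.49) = 85.37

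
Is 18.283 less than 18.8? Yes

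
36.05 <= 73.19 True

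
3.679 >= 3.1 True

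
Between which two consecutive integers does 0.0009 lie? 0 and 1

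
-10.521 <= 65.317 True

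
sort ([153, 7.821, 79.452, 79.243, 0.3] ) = [0.3, 7.821, 79.243, 79.452, 153]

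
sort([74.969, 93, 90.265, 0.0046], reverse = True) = [93, 90.265, 74.969, 0.0046]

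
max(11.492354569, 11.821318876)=11.821318876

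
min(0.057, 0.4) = 0.057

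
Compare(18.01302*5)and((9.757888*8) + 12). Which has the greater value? (18.01302*5)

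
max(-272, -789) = -272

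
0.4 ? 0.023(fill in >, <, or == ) >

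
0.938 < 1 True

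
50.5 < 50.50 False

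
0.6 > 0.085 True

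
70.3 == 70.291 False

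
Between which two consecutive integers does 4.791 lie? 4 and 5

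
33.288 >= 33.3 False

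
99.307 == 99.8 False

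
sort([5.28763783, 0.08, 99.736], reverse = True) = [99.736, 5.28763783, 0.08]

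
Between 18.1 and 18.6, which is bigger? 18.6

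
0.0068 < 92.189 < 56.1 False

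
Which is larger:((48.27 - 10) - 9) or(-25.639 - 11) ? ((48.27 - 10) - 9)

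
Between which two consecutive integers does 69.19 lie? 69 and 70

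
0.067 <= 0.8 True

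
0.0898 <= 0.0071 False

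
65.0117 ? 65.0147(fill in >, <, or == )<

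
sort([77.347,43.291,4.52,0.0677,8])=[0.0677,4.52,8,43.291,77.347]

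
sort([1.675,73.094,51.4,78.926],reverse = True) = [78.926,73.094,51.4,1.675]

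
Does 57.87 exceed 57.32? Yes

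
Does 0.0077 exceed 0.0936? No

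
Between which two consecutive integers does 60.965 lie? 60 and 61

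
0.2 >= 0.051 True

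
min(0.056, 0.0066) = 0.0066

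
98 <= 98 True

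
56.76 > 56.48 True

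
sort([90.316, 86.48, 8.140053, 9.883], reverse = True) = [90.316, 86.48, 9.883, 8.140053]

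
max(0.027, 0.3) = 0.3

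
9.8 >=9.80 True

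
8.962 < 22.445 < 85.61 True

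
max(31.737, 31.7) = 31.737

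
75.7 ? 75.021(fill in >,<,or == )>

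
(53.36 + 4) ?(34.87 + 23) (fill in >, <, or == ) <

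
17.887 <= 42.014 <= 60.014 True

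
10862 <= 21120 True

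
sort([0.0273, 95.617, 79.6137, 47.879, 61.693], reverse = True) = [95.617, 79.6137, 61.693, 47.879, 0.0273]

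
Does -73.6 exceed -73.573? No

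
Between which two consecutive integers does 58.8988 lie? 58 and 59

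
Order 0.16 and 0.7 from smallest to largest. 0.16, 0.7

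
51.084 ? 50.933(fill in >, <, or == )>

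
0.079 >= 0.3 False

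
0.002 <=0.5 True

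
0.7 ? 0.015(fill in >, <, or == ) >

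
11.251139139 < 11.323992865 True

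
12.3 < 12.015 False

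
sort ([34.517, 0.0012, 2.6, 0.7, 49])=[0.0012, 0.7, 2.6, 34.517, 49]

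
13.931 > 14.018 False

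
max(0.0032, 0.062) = 0.062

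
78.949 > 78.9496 False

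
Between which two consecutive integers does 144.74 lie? 144 and 145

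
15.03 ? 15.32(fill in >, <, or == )<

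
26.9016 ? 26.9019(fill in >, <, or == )<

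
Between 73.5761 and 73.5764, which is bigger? 73.5764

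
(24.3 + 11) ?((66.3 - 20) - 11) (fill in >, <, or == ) ==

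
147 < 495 True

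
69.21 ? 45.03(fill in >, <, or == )>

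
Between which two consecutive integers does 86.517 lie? 86 and 87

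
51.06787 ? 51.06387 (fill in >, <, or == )>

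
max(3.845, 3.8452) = 3.8452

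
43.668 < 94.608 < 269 True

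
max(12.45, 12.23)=12.45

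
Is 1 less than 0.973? No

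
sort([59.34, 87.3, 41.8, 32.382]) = [32.382, 41.8, 59.34, 87.3]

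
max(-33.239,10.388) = 10.388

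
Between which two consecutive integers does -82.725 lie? -83 and -82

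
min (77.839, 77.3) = 77.3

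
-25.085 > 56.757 False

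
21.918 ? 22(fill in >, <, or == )<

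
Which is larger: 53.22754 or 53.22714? 53.22754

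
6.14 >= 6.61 False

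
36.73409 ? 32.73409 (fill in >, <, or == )>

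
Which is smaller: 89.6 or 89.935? 89.6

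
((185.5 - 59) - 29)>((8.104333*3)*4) True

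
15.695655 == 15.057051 False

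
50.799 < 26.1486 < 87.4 False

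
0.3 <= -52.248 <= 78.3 False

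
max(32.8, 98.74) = 98.74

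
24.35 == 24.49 False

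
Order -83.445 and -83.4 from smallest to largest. -83.445, -83.4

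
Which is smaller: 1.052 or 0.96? 0.96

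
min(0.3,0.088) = 0.088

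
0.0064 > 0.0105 False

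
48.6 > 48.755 False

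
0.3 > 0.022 True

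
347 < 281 False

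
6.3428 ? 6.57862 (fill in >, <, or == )<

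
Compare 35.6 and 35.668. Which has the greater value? 35.668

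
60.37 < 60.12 False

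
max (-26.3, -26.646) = -26.3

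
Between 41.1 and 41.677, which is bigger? 41.677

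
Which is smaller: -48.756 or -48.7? -48.756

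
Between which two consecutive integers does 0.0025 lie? 0 and 1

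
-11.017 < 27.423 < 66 True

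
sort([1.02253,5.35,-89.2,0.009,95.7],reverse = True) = [95.7,5.35,1.02253,0.009,-89.2]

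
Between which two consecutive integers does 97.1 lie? 97 and 98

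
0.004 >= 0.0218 False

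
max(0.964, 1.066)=1.066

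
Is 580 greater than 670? No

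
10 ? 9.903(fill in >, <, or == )>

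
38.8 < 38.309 False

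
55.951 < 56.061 True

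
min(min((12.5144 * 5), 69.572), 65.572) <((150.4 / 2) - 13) False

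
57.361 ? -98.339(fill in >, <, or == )>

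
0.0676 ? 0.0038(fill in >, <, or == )>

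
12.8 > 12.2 True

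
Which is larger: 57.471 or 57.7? 57.7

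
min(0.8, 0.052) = 0.052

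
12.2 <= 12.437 True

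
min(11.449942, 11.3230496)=11.3230496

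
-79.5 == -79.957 False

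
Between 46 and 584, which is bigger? 584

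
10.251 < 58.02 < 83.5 True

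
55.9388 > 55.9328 True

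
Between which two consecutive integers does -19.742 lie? -20 and -19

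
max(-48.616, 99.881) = 99.881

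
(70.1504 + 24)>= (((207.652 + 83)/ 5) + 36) True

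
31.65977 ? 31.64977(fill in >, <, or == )>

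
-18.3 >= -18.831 True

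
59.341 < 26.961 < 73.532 False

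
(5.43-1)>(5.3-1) True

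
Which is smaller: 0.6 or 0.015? 0.015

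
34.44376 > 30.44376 True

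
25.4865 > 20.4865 True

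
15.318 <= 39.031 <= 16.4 False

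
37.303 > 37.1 True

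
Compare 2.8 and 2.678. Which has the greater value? 2.8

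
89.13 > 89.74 False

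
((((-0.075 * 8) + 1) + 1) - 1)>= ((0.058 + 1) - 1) True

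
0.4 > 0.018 True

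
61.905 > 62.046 False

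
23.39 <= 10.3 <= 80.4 False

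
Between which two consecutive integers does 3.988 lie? 3 and 4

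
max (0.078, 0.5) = 0.5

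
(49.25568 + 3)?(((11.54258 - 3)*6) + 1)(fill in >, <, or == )>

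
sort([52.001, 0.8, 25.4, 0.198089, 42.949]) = [0.198089, 0.8, 25.4, 42.949, 52.001]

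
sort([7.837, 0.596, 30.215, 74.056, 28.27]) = [0.596, 7.837, 28.27, 30.215, 74.056]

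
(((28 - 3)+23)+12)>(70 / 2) True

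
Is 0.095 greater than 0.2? No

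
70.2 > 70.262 False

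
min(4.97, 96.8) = 4.97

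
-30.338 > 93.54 False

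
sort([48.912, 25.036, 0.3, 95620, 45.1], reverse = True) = [95620, 48.912, 45.1, 25.036, 0.3]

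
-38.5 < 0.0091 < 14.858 True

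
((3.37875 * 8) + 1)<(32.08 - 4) True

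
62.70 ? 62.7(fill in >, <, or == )==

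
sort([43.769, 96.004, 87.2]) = [43.769, 87.2, 96.004]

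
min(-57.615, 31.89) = -57.615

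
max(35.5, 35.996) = 35.996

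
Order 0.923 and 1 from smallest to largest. 0.923, 1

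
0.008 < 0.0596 True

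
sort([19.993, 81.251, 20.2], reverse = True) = [81.251, 20.2, 19.993]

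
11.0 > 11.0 False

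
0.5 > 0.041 True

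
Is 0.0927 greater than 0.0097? Yes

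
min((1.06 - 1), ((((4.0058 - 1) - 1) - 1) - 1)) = 0.0058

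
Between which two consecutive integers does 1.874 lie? 1 and 2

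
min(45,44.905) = 44.905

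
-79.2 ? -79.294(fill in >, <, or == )>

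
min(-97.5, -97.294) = -97.5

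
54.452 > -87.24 True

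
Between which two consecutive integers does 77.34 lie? 77 and 78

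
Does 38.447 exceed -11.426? Yes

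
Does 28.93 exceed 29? No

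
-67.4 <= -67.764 False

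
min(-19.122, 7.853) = -19.122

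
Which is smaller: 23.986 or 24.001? 23.986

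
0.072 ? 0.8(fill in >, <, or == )<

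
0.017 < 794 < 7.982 False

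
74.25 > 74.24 True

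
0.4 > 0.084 True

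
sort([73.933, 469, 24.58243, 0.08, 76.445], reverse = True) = [469, 76.445, 73.933, 24.58243, 0.08]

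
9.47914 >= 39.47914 False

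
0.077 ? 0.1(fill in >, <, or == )<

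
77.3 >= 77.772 False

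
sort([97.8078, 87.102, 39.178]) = [39.178, 87.102, 97.8078]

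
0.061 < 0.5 True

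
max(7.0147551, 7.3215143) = 7.3215143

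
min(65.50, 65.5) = 65.50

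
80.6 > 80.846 False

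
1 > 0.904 True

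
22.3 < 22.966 True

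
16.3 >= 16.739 False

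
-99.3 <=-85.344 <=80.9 True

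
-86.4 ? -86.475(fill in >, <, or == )>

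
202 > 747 False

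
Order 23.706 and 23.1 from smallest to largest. 23.1, 23.706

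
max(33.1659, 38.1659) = 38.1659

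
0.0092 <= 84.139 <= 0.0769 False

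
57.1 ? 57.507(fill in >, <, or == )<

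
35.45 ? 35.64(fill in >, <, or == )<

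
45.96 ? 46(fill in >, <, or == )<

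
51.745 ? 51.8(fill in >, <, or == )<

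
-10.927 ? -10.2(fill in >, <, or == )<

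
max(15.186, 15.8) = 15.8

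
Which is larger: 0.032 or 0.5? 0.5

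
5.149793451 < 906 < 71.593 False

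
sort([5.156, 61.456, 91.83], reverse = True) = [91.83, 61.456, 5.156]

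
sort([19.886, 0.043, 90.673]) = [0.043, 19.886, 90.673]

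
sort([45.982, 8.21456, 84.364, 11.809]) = [8.21456, 11.809, 45.982, 84.364]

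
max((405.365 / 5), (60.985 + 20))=81.073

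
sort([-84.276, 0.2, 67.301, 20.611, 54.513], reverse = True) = [67.301, 54.513, 20.611, 0.2, -84.276]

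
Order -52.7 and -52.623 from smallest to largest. -52.7, -52.623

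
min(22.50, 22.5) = 22.50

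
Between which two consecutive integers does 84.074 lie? 84 and 85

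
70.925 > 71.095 False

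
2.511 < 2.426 False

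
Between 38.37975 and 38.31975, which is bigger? 38.37975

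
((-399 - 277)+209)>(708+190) False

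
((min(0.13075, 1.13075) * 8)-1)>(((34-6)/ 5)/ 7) False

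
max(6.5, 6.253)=6.5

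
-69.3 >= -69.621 True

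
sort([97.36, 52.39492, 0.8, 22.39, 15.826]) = [0.8, 15.826, 22.39, 52.39492, 97.36]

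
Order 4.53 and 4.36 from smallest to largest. 4.36, 4.53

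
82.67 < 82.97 True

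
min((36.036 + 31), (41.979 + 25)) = 66.979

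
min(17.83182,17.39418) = 17.39418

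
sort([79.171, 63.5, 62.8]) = [62.8, 63.5, 79.171]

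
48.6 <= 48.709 True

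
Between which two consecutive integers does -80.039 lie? -81 and -80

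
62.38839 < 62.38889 True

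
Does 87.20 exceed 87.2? No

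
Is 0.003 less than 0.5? Yes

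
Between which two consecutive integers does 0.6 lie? 0 and 1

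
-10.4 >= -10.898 True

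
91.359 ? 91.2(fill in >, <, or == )>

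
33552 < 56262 True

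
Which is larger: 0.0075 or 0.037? 0.037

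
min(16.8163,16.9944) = 16.8163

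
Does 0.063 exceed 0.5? No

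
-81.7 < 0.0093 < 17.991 True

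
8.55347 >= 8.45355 True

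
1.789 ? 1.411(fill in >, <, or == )>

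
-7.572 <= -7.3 True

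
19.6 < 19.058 False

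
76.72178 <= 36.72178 False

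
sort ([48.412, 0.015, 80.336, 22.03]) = [0.015, 22.03, 48.412, 80.336]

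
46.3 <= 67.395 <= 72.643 True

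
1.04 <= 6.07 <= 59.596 True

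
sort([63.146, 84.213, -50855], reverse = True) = [84.213, 63.146, -50855]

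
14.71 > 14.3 True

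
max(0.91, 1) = 1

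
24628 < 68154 True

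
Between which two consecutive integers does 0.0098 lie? 0 and 1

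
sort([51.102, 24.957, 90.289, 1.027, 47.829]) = [1.027, 24.957, 47.829, 51.102, 90.289]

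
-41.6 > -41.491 False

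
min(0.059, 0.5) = 0.059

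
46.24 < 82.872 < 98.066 True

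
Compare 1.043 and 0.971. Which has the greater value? 1.043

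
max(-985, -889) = -889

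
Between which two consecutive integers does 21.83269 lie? 21 and 22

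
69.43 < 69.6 True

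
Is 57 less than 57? No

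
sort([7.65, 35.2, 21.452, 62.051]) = [7.65, 21.452, 35.2, 62.051]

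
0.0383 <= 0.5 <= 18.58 True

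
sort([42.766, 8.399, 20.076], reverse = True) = [42.766, 20.076, 8.399]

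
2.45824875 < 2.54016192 True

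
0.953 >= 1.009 False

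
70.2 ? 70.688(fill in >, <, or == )<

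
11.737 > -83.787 True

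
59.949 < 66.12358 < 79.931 True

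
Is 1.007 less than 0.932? No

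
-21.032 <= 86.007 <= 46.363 False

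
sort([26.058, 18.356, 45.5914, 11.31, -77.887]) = [-77.887, 11.31, 18.356, 26.058, 45.5914]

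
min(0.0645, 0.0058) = 0.0058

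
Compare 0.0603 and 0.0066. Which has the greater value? 0.0603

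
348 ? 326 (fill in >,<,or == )>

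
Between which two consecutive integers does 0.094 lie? 0 and 1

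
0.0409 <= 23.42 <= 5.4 False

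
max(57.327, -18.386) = 57.327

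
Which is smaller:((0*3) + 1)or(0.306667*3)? (0.306667*3)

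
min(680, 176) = 176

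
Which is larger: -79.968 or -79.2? -79.2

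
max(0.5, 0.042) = 0.5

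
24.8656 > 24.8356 True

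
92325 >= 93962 False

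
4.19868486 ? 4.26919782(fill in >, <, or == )<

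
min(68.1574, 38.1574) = 38.1574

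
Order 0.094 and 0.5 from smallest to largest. 0.094, 0.5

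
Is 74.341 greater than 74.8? No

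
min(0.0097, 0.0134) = 0.0097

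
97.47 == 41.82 False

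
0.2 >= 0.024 True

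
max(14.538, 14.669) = 14.669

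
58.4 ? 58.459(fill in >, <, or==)<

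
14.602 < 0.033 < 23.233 False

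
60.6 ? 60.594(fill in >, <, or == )>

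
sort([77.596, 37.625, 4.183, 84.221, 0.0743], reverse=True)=[84.221, 77.596, 37.625, 4.183, 0.0743]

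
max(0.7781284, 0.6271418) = 0.7781284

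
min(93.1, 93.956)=93.1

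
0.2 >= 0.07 True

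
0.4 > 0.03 True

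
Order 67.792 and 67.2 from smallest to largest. 67.2, 67.792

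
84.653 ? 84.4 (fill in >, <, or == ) >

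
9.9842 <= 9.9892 True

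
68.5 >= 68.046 True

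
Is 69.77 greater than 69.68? Yes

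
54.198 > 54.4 False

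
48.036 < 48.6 True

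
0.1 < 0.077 False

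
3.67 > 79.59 False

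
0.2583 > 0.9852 False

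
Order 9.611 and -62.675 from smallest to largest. -62.675, 9.611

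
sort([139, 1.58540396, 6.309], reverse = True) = [139, 6.309, 1.58540396]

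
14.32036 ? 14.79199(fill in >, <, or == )<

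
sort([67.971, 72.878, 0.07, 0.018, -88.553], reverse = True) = [72.878, 67.971, 0.07, 0.018, -88.553]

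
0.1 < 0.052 False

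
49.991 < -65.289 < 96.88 False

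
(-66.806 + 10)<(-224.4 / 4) True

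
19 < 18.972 False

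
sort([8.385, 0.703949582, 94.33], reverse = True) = [94.33, 8.385, 0.703949582]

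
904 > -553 True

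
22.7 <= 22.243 False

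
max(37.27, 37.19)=37.27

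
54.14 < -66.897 False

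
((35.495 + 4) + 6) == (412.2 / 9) False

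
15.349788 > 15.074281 True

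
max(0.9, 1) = 1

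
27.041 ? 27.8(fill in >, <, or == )<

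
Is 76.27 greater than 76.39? No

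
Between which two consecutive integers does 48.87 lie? 48 and 49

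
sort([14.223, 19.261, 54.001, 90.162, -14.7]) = [-14.7, 14.223, 19.261, 54.001, 90.162]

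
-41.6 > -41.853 True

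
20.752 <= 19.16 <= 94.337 False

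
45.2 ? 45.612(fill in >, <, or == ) <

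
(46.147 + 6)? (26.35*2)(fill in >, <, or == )<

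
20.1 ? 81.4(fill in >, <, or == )<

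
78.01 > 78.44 False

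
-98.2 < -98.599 False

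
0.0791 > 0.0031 True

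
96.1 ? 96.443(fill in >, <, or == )<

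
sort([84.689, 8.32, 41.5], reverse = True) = [84.689, 41.5, 8.32]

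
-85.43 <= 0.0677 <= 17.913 True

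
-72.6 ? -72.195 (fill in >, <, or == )<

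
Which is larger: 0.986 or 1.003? 1.003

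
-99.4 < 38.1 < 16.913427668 False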